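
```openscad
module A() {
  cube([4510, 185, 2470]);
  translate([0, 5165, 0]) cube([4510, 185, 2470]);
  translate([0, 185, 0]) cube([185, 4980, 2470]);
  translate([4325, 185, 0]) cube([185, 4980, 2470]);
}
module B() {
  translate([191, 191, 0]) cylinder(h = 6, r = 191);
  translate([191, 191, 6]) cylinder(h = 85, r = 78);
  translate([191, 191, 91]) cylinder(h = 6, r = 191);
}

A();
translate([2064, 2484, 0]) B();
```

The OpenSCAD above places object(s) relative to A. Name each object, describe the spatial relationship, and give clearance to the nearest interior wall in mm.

Clearances: x = 1879, y = 2299; minimum 1879 mm.

A is a house frame. B is a spool. The spool sits inside the house frame, centred. The clearance to the nearest interior wall is 1879 mm.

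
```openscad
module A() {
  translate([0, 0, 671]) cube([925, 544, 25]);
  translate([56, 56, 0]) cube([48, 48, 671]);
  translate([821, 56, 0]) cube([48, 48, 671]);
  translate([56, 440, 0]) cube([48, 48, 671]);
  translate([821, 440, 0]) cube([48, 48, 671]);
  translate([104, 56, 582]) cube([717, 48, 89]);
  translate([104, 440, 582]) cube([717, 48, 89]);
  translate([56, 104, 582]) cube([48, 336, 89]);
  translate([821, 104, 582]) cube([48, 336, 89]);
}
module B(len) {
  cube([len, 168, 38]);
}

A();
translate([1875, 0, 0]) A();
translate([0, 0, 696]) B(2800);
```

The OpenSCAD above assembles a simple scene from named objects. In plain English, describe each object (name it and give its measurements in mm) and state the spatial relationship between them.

A is a table: top 925 mm (x) × 544 mm (y), 25 mm thick, upper face at z = 696 mm, on four 48×48 mm square legs, each inset 56 mm from the nearest pair of top edges, running from z = 0 to the bottom of the top. Four apron rails, 48 mm thick and 89 mm tall, run between adjacent legs with their top edges flush with the underside of the top and their outer faces flush with the legs' outer faces.

B is a rectangular beam 2800 mm long (x), 168 mm deep (y), 38 mm thick (z).

The beam spans the tops of two tables placed 950 mm apart, resting at z = 696 mm.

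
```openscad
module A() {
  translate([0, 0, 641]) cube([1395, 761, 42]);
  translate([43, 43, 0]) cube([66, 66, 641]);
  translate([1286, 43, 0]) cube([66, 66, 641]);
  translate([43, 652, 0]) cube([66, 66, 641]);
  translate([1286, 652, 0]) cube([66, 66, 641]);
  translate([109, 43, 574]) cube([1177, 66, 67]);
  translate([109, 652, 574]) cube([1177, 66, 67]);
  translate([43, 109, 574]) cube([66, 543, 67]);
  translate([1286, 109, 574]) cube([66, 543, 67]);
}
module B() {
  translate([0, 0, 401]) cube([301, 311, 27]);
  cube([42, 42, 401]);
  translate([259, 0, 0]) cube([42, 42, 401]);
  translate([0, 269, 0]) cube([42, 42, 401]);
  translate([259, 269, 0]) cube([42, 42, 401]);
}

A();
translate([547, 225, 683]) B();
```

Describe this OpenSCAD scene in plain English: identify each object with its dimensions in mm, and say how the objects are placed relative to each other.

A is a rectangular dining table. The top is 1395×761×42 mm with its upper surface at z = 683 mm. It stands on four 66×66 mm square legs, each inset 43 mm from the nearest pair of top edges, running from the floor to the underside of the top. Four apron rails, 66 mm thick and 67 mm tall, run between adjacent legs with their top edges flush with the underside of the top and their outer faces flush with the legs' outer faces.

B is a four-legged stool. The seat is 301×311 mm, 27 mm thick, top at z = 428 mm. It stands on four square legs, each 42×42 mm in cross-section, from z = 0 to the seat underside, each flush with a corner of the seat.

The stool is on top of the table, centred.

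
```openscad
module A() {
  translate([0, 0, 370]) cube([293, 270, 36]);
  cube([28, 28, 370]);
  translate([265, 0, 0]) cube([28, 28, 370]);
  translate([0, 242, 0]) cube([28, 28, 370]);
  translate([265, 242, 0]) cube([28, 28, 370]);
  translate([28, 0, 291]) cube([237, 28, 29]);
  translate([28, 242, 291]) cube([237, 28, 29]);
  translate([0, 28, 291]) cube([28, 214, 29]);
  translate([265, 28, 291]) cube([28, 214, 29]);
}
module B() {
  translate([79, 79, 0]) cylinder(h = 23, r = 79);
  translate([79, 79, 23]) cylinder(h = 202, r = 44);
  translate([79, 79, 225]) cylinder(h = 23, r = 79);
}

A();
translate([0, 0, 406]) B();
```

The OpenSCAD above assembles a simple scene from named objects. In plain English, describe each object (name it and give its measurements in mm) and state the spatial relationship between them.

A is a four-legged stool. The seat is 293×270 mm, 36 mm thick, top at z = 406 mm. It stands on four square legs, each 28×28 mm in cross-section, from z = 0 to the seat underside, each flush with a corner of the seat. Four stretchers, 28 mm wide and 29 mm tall, connect adjacent legs with their undersides at z = 291 mm, each running between the inner faces of the legs it joins and aligned with the legs' outer faces on the other axis.

B is a spool: two coaxial disc flanges of radius 79 mm and thickness 23 mm, joined by a core cylinder of radius 44 mm and height 202 mm. The lower flange rests on z = 0 and the three cylinders share a vertical axis.

The spool is on top of the stool.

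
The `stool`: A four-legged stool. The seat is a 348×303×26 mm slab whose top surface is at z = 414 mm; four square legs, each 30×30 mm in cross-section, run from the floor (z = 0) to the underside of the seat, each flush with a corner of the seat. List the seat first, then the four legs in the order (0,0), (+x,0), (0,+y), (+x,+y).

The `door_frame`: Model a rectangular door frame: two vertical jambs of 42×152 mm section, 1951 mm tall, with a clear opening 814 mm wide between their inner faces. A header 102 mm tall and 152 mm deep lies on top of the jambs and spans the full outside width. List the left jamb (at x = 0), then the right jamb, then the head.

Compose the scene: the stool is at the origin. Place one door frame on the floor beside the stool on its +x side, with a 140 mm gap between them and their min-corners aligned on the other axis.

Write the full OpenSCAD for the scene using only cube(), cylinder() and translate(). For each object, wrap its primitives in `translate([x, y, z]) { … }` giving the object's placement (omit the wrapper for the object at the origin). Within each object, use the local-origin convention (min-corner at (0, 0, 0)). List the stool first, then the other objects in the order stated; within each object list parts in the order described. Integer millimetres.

translate([0, 0, 388]) cube([348, 303, 26]);
cube([30, 30, 388]);
translate([318, 0, 0]) cube([30, 30, 388]);
translate([0, 273, 0]) cube([30, 30, 388]);
translate([318, 273, 0]) cube([30, 30, 388]);
translate([488, 0, 0]) {
  cube([42, 152, 1951]);
  translate([856, 0, 0]) cube([42, 152, 1951]);
  translate([0, 0, 1951]) cube([898, 152, 102]);
}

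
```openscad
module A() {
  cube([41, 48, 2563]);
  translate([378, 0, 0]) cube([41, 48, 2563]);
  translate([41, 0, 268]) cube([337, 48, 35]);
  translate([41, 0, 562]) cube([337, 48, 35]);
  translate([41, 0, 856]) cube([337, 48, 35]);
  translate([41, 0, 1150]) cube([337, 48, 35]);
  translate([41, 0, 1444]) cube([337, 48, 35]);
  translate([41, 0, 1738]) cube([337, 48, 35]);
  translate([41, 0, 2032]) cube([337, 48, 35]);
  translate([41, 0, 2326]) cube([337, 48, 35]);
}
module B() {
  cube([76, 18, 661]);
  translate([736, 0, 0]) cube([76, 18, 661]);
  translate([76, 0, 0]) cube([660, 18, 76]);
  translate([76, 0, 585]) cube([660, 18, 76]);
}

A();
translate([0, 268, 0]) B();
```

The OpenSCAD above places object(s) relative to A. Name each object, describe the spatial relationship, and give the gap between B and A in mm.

The picture frame's nearest face is 220 mm from the ladder's +y face.

A is a ladder. B is a picture frame. The picture frame is on the floor beside the ladder on its +y side. The gap between the picture frame and the ladder is 220 mm.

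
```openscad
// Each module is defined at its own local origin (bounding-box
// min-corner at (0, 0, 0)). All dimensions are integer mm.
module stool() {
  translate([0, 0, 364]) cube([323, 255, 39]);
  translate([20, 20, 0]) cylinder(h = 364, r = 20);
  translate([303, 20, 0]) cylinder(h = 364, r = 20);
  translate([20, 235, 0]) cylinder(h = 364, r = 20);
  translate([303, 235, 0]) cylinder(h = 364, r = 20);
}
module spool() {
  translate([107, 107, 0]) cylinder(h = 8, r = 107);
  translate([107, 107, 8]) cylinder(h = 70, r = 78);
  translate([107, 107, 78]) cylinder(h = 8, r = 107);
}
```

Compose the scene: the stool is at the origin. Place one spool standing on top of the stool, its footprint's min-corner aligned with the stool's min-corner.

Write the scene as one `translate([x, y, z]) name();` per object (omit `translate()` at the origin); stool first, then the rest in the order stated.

stool();
translate([0, 0, 403]) spool();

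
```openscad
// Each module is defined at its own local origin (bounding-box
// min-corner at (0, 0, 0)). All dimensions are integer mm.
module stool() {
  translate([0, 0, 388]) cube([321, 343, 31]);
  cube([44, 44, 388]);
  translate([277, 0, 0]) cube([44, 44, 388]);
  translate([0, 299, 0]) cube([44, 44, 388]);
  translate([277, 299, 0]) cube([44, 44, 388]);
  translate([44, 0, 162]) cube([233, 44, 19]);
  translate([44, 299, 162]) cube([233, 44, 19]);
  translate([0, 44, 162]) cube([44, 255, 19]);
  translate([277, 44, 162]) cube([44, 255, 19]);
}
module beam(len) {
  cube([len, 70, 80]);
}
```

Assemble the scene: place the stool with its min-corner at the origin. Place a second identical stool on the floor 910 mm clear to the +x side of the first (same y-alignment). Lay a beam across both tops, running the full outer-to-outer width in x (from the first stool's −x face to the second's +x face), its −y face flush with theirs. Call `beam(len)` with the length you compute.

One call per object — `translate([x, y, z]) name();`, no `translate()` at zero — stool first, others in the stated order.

stool();
translate([1231, 0, 0]) stool();
translate([0, 0, 419]) beam(1552);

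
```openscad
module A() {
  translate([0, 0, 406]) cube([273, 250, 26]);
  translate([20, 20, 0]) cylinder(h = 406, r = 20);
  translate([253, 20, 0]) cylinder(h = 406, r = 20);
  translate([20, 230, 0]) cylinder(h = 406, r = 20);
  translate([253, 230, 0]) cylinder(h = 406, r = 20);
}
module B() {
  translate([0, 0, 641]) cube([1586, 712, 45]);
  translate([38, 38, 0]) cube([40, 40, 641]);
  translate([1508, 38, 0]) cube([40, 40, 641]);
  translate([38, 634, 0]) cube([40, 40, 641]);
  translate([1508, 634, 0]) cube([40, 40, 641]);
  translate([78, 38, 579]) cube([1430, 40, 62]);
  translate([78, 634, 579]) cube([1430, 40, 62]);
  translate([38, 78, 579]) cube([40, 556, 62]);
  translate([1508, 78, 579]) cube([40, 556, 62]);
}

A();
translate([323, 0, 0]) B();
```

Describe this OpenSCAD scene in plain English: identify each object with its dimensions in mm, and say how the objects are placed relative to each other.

A is a simple wooden stool: a rectangular seat 273 mm (x) by 250 mm (y), 26 mm thick, top face at z = 432 mm, on four round legs, each 40 mm in diameter. The legs rest on z = 0, each leg's axis is inset half a diameter from the nearest pair of seat edges (so the leg's bounding box is flush with the corner).

B is a rectangular dining table. The top is 1586×712×45 mm with its upper surface at z = 686 mm. It stands on four 40×40 mm square legs, each inset 38 mm from the nearest pair of top edges, running from the floor to the underside of the top. Four apron rails, 40 mm thick and 62 mm tall, run between adjacent legs with their top edges flush with the underside of the top and their outer faces flush with the legs' outer faces.

The table is on the floor beside the stool on its +x side.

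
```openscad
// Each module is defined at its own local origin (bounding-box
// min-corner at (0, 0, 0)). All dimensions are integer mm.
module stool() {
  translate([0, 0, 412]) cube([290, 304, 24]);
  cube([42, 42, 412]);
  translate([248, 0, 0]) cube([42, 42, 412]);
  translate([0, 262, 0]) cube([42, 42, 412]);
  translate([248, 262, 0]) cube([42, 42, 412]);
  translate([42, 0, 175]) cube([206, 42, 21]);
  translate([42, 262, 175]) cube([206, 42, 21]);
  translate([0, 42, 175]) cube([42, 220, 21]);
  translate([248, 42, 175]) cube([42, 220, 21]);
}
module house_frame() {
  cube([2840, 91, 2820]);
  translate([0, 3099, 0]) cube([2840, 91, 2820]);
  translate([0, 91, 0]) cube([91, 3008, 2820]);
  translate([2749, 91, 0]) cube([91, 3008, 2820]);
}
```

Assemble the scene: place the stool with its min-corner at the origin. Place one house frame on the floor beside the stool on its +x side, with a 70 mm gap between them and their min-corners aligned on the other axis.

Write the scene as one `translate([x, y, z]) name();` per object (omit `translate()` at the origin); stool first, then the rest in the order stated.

stool();
translate([360, 0, 0]) house_frame();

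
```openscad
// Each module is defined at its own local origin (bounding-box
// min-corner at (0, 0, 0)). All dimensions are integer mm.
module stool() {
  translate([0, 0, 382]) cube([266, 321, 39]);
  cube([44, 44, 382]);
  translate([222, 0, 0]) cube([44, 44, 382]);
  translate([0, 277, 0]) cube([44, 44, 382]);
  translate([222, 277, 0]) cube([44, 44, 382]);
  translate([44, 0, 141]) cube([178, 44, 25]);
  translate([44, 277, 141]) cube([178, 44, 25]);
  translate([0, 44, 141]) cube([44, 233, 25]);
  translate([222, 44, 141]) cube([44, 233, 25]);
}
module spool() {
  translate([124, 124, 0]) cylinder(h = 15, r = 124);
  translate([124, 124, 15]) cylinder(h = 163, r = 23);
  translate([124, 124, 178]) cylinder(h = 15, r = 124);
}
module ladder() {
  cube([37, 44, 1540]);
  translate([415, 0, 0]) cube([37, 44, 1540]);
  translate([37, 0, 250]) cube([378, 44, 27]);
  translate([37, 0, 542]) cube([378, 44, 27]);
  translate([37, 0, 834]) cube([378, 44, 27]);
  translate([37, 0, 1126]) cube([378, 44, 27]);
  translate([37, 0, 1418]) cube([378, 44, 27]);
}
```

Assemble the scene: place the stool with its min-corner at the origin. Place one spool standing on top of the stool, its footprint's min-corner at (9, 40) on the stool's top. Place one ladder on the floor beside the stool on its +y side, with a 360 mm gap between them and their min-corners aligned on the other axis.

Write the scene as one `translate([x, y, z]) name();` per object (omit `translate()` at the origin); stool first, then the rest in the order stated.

stool();
translate([9, 40, 421]) spool();
translate([0, 681, 0]) ladder();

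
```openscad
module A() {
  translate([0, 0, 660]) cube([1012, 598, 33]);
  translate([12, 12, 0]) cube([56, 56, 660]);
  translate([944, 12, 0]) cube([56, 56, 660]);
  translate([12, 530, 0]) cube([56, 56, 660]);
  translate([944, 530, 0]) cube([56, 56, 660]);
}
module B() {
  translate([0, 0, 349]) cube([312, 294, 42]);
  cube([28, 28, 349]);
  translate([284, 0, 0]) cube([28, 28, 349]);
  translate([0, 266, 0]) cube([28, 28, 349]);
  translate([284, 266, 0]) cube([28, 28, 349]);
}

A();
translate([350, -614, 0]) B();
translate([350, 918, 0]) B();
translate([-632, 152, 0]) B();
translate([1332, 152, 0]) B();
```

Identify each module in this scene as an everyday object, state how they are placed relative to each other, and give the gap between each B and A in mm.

A is a table. B is a stool. Four stools sit around the table at the −y, +y, −x, +x sides. The gap between each stool and the table is 320 mm.

Each stool's nearest face is 320 mm from the table's bounding box.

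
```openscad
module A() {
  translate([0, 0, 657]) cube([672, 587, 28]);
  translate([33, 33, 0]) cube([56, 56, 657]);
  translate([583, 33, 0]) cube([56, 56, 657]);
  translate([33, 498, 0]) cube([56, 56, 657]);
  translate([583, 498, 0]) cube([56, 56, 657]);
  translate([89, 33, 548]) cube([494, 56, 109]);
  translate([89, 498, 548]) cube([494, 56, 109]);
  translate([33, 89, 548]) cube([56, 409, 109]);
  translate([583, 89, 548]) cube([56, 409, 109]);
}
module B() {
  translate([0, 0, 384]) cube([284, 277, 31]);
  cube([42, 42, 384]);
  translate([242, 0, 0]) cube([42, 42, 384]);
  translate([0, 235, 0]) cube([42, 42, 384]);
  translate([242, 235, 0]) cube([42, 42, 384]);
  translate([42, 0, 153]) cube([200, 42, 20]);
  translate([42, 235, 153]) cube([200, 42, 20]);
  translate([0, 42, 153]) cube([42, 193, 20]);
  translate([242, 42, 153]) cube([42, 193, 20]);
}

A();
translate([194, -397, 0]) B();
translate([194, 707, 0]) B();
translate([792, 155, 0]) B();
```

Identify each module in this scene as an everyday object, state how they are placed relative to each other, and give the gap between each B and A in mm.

Each stool's nearest face is 120 mm from the table's bounding box.

A is a table. B is a stool. Three stools sit around the table at the −y, +y, +x sides. The gap between each stool and the table is 120 mm.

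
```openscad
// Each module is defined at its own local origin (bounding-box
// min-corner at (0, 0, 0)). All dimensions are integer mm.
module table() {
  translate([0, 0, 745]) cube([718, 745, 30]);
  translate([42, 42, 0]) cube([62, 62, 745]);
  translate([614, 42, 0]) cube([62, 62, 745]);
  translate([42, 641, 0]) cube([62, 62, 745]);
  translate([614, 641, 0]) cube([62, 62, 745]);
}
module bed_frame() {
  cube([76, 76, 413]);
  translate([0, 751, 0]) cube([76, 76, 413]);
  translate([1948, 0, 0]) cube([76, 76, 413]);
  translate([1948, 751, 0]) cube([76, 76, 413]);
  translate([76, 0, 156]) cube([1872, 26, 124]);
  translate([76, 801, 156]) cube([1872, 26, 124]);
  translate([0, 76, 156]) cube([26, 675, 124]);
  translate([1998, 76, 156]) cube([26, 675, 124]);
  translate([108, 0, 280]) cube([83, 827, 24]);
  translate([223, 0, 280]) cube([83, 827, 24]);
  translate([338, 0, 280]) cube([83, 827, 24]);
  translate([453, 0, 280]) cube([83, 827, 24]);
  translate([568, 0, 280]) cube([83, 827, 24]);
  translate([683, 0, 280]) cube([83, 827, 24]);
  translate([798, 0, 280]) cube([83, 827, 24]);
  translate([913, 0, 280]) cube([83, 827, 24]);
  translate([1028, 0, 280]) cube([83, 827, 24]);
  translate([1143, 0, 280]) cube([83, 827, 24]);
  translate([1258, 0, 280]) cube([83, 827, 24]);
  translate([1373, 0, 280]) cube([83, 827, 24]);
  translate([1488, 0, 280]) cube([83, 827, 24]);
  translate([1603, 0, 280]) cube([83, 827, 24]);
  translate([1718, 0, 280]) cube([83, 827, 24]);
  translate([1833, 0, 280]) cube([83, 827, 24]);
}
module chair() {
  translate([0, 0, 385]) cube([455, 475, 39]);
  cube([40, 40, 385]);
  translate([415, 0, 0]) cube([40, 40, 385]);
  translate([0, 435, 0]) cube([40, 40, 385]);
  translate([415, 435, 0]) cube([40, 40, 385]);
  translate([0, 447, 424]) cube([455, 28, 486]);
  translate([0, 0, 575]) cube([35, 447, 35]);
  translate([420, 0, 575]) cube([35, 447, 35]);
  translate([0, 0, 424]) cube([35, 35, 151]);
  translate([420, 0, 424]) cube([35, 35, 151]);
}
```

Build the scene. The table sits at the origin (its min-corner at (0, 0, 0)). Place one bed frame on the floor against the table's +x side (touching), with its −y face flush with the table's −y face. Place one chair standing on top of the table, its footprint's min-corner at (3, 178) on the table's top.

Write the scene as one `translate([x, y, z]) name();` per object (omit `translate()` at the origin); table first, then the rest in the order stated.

table();
translate([718, 0, 0]) bed_frame();
translate([3, 178, 775]) chair();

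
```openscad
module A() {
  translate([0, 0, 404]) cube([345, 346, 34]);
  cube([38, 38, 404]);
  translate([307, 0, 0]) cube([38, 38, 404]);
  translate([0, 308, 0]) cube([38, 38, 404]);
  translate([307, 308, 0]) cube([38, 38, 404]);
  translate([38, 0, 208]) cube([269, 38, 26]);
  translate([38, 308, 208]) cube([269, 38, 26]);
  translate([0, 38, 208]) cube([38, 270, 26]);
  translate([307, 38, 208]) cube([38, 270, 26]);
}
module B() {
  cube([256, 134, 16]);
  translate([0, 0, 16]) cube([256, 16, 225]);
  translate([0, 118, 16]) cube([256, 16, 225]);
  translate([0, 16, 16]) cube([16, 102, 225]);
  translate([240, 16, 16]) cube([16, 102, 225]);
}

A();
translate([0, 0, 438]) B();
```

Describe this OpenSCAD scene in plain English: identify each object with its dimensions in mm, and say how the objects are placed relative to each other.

A is a four-legged stool. The seat is 345×346 mm, 34 mm thick, top at z = 438 mm. It stands on four square legs, each 38×38 mm in cross-section, from z = 0 to the seat underside, each flush with a corner of the seat. Four stretchers, 38 mm wide and 26 mm tall, connect adjacent legs with their undersides at z = 208 mm, each running between the inner faces of the legs it joins and aligned with the legs' outer faces on the other axis.

B is an open storage box with external size 256×134×241 mm and wall thickness 16 mm (the base is also 16 mm thick). The base covers the whole footprint; the four walls stand on the base, with the y-facing walls full-width and the x-facing walls fitting between their inner faces.

The open box is on top of the stool.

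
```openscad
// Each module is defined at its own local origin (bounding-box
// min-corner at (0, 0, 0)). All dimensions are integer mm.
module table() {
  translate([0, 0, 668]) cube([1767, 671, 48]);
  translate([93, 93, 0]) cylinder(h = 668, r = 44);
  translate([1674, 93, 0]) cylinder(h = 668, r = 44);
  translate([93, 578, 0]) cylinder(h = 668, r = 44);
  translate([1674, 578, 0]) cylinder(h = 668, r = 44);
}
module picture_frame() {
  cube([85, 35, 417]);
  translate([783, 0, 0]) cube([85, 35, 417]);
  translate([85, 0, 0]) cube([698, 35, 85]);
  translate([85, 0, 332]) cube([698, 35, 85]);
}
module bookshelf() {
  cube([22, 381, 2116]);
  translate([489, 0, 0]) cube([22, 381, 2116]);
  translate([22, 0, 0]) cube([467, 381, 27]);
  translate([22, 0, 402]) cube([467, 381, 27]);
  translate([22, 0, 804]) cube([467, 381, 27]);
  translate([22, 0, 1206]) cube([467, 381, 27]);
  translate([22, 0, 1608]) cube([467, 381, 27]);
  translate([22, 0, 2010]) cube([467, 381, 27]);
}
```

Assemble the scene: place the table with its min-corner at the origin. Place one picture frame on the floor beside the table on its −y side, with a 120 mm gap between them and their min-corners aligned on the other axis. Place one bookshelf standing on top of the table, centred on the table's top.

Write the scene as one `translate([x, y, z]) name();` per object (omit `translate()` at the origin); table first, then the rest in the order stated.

table();
translate([0, -155, 0]) picture_frame();
translate([628, 145, 716]) bookshelf();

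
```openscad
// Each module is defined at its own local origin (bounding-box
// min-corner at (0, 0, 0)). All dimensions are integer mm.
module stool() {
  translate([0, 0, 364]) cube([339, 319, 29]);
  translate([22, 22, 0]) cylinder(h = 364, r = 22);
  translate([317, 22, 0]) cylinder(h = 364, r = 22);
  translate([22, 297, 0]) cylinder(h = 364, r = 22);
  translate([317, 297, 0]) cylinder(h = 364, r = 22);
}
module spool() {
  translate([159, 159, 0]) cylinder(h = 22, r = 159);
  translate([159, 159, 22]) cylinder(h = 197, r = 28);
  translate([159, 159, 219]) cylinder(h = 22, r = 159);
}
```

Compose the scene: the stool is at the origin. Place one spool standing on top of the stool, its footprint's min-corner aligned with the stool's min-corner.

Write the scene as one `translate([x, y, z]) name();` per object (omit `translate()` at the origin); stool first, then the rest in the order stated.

stool();
translate([0, 0, 393]) spool();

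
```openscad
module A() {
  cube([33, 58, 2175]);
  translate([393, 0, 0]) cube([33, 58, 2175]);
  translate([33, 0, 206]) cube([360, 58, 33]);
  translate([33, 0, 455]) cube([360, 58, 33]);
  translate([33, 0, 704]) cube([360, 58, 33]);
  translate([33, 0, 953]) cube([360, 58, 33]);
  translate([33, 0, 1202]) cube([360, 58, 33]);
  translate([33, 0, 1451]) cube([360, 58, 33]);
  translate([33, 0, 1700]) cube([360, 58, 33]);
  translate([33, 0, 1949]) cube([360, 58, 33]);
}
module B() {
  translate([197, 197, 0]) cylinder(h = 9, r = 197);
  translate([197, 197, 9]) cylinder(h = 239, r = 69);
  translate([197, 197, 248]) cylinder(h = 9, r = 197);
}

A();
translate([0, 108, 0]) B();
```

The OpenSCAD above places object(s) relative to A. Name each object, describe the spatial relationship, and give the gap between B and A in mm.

The spool's nearest face is 50 mm from the ladder's +y face.

A is a ladder. B is a spool. The spool is on the floor beside the ladder on its +y side. The gap between the spool and the ladder is 50 mm.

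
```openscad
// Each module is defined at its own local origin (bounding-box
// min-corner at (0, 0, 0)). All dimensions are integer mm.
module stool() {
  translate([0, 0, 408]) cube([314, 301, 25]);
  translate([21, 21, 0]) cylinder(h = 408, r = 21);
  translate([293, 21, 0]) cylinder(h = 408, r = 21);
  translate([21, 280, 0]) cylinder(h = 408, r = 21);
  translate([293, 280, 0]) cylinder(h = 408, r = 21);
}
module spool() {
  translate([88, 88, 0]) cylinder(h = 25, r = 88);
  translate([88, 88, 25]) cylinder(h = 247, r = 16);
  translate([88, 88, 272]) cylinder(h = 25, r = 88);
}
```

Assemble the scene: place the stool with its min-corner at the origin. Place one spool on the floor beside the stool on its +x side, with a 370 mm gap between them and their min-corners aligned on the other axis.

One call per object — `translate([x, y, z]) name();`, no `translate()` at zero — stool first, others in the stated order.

stool();
translate([684, 0, 0]) spool();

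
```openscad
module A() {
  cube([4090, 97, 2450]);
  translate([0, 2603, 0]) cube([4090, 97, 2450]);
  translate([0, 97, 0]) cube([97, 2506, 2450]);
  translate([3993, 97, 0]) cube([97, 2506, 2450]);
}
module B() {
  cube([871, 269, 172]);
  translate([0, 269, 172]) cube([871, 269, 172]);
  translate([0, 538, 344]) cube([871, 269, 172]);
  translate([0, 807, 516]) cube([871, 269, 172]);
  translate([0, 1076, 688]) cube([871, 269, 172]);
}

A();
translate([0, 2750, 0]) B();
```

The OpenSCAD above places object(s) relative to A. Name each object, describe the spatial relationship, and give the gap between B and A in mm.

The staircase's nearest face is 50 mm from the house frame's +y face.

A is a house frame. B is a staircase. The staircase is on the floor beside the house frame on its +y side. The gap between the staircase and the house frame is 50 mm.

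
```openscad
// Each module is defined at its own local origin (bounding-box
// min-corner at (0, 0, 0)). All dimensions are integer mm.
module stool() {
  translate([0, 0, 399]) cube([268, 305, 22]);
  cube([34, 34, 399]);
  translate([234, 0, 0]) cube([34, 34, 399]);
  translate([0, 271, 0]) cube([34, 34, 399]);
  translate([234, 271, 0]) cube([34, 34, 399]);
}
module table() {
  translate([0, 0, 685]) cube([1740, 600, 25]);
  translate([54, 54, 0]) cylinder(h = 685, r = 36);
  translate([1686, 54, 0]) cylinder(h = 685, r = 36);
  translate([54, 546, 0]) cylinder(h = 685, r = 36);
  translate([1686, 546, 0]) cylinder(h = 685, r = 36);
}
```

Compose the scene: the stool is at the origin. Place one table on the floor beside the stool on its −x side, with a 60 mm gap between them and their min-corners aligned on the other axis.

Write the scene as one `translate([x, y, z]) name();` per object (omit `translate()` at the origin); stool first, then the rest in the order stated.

stool();
translate([-1800, 0, 0]) table();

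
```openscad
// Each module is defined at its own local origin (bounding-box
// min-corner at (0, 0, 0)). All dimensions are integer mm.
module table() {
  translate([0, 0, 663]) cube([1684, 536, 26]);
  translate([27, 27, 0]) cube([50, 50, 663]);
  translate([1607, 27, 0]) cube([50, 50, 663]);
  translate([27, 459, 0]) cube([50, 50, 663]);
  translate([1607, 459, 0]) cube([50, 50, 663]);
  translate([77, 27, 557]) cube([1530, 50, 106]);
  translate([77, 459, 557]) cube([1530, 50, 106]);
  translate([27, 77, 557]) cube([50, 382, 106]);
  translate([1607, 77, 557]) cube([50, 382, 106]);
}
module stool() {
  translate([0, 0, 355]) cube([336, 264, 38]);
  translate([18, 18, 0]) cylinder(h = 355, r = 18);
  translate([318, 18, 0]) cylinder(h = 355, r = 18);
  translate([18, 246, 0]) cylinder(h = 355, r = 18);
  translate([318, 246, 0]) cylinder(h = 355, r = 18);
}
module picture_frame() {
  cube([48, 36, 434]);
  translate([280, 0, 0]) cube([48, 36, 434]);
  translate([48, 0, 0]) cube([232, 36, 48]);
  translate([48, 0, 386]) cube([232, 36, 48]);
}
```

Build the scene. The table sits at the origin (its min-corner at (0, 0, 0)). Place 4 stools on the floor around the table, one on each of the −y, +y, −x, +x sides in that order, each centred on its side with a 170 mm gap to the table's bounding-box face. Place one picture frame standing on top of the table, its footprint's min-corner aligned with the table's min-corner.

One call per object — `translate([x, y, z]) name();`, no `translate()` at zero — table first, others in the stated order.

table();
translate([674, -434, 0]) stool();
translate([674, 706, 0]) stool();
translate([-506, 136, 0]) stool();
translate([1854, 136, 0]) stool();
translate([0, 0, 689]) picture_frame();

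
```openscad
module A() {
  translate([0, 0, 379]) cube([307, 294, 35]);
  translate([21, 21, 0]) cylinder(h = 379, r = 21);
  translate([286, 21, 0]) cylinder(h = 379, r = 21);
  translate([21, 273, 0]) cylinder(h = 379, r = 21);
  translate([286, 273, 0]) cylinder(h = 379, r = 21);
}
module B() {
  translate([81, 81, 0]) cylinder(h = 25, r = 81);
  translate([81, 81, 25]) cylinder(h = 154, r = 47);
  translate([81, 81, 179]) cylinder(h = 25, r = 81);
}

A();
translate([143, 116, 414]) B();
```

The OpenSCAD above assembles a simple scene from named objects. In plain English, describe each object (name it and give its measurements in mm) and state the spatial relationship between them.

A is a simple wooden stool: a rectangular seat 307 mm (x) by 294 mm (y), 35 mm thick, top face at z = 414 mm, on four round legs, each 42 mm in diameter. The legs rest on z = 0, each leg's axis is inset half a diameter from the nearest pair of seat edges (so the leg's bounding box is flush with the corner).

B is a spool: two coaxial disc flanges of radius 81 mm and thickness 25 mm, joined by a core cylinder of radius 47 mm and height 154 mm. The lower flange rests on z = 0 and the three cylinders share a vertical axis.

The spool is on top of the stool.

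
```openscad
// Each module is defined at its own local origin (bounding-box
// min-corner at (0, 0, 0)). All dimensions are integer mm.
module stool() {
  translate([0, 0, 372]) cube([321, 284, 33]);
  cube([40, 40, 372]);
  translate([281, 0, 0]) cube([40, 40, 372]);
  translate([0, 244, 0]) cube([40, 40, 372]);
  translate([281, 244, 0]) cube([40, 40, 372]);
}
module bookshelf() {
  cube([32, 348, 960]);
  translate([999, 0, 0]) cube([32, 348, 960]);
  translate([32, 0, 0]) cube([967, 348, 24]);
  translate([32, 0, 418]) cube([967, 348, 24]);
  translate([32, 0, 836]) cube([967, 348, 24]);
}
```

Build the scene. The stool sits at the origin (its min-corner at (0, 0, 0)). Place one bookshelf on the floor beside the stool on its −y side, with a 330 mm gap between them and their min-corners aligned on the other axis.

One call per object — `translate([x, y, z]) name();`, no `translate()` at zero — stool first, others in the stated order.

stool();
translate([0, -678, 0]) bookshelf();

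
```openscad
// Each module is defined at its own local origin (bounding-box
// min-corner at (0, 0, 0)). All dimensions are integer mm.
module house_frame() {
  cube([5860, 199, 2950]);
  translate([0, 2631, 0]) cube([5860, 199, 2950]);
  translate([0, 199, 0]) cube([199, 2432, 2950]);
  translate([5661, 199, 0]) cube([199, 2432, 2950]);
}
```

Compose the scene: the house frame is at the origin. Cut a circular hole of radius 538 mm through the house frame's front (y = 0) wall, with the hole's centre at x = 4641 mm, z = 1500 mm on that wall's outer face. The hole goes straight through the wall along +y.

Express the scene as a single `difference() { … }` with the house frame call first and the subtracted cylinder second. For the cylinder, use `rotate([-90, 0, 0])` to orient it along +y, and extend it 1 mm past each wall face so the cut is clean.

difference() {
  house_frame();
  translate([4641, -1, 1500]) rotate([-90, 0, 0]) cylinder(h = 201, r = 538);
}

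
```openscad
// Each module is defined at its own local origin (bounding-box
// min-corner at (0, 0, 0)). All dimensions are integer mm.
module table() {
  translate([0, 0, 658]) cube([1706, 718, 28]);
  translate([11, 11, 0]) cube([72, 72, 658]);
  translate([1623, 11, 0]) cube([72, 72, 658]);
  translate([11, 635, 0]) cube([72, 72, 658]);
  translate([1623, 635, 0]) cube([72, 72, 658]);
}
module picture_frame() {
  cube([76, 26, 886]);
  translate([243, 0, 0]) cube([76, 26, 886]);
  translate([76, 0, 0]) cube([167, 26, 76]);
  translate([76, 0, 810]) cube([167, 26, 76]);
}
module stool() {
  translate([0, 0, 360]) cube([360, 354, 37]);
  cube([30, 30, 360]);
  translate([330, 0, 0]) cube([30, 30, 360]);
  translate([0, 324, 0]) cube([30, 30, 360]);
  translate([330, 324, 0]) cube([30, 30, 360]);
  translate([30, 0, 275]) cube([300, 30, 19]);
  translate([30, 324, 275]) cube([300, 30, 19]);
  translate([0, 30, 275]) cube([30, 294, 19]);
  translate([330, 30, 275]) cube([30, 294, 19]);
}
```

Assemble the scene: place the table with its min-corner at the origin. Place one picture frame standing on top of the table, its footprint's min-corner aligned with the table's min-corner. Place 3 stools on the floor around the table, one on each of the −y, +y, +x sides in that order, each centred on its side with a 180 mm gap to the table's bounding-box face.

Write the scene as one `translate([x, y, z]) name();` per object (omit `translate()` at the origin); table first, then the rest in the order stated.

table();
translate([0, 0, 686]) picture_frame();
translate([673, -534, 0]) stool();
translate([673, 898, 0]) stool();
translate([1886, 182, 0]) stool();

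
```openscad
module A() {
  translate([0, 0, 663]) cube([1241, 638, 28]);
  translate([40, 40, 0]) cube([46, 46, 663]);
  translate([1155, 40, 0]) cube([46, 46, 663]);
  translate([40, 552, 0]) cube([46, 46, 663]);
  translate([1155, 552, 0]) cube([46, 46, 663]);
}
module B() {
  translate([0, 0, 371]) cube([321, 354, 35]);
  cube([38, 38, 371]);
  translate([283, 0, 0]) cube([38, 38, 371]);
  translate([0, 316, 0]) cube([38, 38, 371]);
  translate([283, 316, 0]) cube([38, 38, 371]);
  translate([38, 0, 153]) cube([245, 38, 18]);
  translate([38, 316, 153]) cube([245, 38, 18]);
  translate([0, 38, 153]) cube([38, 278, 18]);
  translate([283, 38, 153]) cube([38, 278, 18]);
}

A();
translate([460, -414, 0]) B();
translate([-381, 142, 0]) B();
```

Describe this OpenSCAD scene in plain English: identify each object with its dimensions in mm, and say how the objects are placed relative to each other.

A is a table with a 1241×638 mm rectangular top, 28 mm thick, top surface at z = 691 mm, supported by four 46×46 mm square legs, each inset 40 mm from the nearest pair of top edges, running from the floor.

B is a four-legged stool. The seat is a 321×354×35 mm slab whose top surface is at z = 406 mm; four square legs, each 38×38 mm in cross-section, run from the floor (z = 0) to the underside of the seat, each flush with a corner of the seat. Four stretchers, 38 mm wide and 18 mm tall, connect adjacent legs with their undersides at z = 153 mm, each running between the inner faces of the legs it joins and aligned with the legs' outer faces on the other axis.

Two stools sit around the table at the −y, −x sides.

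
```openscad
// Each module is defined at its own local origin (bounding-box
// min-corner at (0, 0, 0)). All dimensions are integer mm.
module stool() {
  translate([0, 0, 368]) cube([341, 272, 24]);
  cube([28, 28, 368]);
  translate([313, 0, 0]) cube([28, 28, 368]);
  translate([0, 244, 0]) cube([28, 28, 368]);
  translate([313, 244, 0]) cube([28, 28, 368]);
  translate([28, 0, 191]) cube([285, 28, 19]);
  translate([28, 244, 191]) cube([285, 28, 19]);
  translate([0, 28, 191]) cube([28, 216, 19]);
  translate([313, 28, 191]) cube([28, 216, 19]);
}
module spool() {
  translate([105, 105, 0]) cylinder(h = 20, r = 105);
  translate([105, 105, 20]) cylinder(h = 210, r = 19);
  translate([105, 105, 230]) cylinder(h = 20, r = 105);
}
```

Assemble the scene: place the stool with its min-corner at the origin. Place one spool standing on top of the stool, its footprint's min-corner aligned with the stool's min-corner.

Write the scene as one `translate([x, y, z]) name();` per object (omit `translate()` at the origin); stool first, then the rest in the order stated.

stool();
translate([0, 0, 392]) spool();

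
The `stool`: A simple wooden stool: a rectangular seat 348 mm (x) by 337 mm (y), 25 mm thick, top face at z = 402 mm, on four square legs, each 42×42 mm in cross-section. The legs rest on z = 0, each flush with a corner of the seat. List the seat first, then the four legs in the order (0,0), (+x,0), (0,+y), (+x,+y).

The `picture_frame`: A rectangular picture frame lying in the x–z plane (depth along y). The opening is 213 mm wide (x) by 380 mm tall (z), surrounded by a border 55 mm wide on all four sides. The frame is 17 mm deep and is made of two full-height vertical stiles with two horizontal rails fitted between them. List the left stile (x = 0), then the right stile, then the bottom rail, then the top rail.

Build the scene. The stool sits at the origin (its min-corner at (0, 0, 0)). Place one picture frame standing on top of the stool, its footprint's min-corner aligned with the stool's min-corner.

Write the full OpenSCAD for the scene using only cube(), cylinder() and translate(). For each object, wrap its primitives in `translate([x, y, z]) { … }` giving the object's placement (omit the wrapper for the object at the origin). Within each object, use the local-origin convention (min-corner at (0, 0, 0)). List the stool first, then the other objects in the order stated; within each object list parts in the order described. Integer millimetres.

translate([0, 0, 377]) cube([348, 337, 25]);
cube([42, 42, 377]);
translate([306, 0, 0]) cube([42, 42, 377]);
translate([0, 295, 0]) cube([42, 42, 377]);
translate([306, 295, 0]) cube([42, 42, 377]);
translate([0, 0, 402]) {
  cube([55, 17, 490]);
  translate([268, 0, 0]) cube([55, 17, 490]);
  translate([55, 0, 0]) cube([213, 17, 55]);
  translate([55, 0, 435]) cube([213, 17, 55]);
}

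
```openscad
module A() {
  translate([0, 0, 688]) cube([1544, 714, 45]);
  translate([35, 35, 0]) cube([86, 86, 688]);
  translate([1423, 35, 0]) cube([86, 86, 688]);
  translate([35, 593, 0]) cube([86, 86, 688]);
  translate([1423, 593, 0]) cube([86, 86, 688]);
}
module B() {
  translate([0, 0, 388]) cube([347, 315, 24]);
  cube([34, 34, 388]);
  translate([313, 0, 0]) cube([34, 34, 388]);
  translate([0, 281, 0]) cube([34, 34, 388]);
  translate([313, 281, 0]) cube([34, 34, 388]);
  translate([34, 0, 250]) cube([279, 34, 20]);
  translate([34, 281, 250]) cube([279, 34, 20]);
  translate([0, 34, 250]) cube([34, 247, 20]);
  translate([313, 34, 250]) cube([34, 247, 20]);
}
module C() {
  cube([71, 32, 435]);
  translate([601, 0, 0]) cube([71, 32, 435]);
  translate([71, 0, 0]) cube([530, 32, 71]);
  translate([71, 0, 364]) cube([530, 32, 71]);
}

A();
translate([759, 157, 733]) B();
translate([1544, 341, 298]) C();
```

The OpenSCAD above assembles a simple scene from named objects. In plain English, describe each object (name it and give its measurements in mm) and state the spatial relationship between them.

A is a rectangular dining table. The top is 1544×714×45 mm with its upper surface at z = 733 mm. It stands on four 86×86 mm square legs, each inset 35 mm from the nearest pair of top edges, running from the floor to the underside of the top.

B is a simple wooden stool: a rectangular seat 347 mm (x) by 315 mm (y), 24 mm thick, top face at z = 412 mm, on four square legs, each 34×34 mm in cross-section. The legs rest on z = 0, each flush with a corner of the seat. Four stretchers, 34 mm wide and 20 mm tall, connect adjacent legs with their undersides at z = 250 mm, each running between the inner faces of the legs it joins and aligned with the legs' outer faces on the other axis.

C is a rectangular picture frame lying in the x–z plane (depth along y). The opening is 530 mm wide (x) by 293 mm tall (z), surrounded by a border 71 mm wide on all four sides. The frame is 32 mm deep and is made of two full-height vertical stiles with two horizontal rails fitted between them.

The stool is on top of the table. The picture frame is beside the table with their tops flush at z = 733.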